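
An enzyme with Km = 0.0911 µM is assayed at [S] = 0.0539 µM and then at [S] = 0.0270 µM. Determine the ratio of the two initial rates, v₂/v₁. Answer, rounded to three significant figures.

The fractional saturations are [S]/(Km+[S]) = 0.0539/0.1450 = 0.3717 and 0.0270/0.1181 = 0.2286.
v₂/v₁ is just their ratio: 0.2286/0.3717 = 0.615.

0.615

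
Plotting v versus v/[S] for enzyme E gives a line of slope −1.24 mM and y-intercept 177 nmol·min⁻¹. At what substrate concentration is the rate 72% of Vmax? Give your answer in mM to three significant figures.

The Eadie–Hofstee slope gives Km = 1.24 mM (slope = −Km).
v/Vmax = [S]/(Km+[S]) = 0.72 ⇒ [S] = Km·0.72/(1−0.72) = 1.24 × 2.571 = 3.19 mM.

3.19 mM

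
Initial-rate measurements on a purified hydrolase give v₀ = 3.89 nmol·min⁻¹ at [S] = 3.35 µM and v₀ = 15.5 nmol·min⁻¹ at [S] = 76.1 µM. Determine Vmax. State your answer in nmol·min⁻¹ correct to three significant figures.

18.0 nmol·min⁻¹

From v = Vmax[S]/(Km+[S]), each point gives Vmax = v(Km+[S])/[S].
Equating: 3.89(Km+3.35)/3.35 = 15.5(Km+76.1)/76.1.
1.161·Km + 3.89 = 0.2037·Km + 15.5, so (1.161 − 0.2037)·Km = 15.5 − 3.89.
Km = 11.61/0.9575 = 12.1 µM; then Vmax = 3.89(12.1+3.35)/3.35 = 18.0 nmol·min⁻¹.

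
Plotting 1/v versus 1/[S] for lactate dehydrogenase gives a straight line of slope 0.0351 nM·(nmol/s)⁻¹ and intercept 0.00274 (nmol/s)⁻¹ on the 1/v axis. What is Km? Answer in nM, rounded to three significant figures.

y-intercept = 1/Vmax ⇒ Vmax = 365 nmol/s; slope = Km/Vmax ⇒ Km = slope × Vmax.
Km = 0.0351 × 365 = 12.8 nM.

12.8 nM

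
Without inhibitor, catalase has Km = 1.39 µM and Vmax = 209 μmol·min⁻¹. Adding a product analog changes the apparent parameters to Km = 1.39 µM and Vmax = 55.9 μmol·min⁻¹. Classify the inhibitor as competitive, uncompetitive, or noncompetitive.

noncompetitive

Vmax decreases (209 → 55.9 μmol·min⁻¹) while Km is unchanged — pure noncompetitive inhibition.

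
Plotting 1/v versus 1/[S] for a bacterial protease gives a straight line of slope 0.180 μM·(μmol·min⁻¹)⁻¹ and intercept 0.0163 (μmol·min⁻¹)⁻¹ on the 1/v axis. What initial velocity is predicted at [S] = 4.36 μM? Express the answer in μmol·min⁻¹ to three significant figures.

The y-intercept is 1/Vmax, so Vmax = 1/0.0163 = 61.3 μmol·min⁻¹.
The slope is Km/Vmax, so Km = 0.180 × 61.3 = 11.0 μM.
Then v = 61.3 × 4.36/(11.0 + 4.36) = 17.4 μmol·min⁻¹.

17.4 μmol·min⁻¹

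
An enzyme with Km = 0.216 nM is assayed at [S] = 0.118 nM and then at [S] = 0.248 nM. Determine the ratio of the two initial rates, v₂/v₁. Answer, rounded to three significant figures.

1.51

The fractional saturations are [S]/(Km+[S]) = 0.118/0.3340 = 0.3533 and 0.248/0.4640 = 0.5345.
v₂/v₁ is just their ratio: 0.5345/0.3533 = 1.51.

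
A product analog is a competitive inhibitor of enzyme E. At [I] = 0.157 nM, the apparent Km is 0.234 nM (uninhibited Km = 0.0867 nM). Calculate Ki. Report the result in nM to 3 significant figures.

Competitive: Km,app = α·Km with α = 1 + [I]/Ki.
α = Km,app/Km = 0.234/0.0867 = 2.699.
Since α = 1 + [I]/Ki, [I]/Ki = 2.699 − 1 = 1.699 and Ki = 0.157/1.699 = 0.0924 nM.

0.0924 nM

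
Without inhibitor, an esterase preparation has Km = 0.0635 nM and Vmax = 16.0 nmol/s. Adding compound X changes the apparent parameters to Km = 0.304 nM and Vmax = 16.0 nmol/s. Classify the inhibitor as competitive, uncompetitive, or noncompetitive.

competitive

Km increases (0.0635 → 0.304 nM) while Vmax is unchanged — the hallmark of competitive inhibition.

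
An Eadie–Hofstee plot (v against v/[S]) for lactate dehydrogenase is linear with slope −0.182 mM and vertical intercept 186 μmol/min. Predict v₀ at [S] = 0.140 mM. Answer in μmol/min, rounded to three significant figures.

80.9 μmol/min

In the Eadie–Hofstee form v = Vmax − Km·(v/[S]), the slope is −Km and the intercept is Vmax, so Km = 0.182 mM and Vmax = 186 μmol/min.
v = 186 × 0.140/(0.182 + 0.140) = 80.9 μmol/min.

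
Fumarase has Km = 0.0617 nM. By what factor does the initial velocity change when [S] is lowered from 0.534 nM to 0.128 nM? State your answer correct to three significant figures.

0.753

Since Vmax cancels, v₂/v₁ = [S]₂(Km+[S]₁) / [S]₁(Km+[S]₂).
= 0.128×(0.0617+0.534) / (0.534×(0.0617+0.128)) = 0.07625/0.1013 = 0.753.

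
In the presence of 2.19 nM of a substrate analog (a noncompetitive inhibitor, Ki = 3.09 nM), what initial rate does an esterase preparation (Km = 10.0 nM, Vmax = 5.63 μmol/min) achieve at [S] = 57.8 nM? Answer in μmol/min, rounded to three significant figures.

2.81 μmol/min

With α = 1 + [I]/Ki = 1 + 2.19/3.09 = 1.709, the noncompetitive rate law is v = (Vmax/α)·[S] / (Km + [S]).
v = (5.63/1.709)×57.8 / (10.0 + 57.8) = 190.4/67.80 = 2.81 μmol/min.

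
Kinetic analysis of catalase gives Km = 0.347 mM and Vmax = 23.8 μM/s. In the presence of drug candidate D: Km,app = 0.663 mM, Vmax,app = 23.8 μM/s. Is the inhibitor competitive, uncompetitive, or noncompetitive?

Km increases (0.347 → 0.663 mM) while Vmax is unchanged — the hallmark of competitive inhibition.

competitive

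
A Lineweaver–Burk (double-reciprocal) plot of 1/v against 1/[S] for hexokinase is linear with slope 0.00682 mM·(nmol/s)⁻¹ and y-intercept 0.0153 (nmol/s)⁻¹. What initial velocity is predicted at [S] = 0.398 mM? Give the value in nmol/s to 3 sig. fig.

30.8 nmol/s

The y-intercept is 1/Vmax, so Vmax = 1/0.0153 = 65.4 nmol/s.
The slope is Km/Vmax, so Km = 0.00682 × 65.4 = 0.446 mM.
Then v = 65.4 × 0.398/(0.446 + 0.398) = 30.8 nmol/s.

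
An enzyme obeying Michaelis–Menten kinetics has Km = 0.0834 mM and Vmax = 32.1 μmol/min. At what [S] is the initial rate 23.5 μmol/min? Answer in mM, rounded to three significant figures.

Rearranging v = Vmax[S]/(Km+[S]) gives [S] = Km·v/(Vmax − v).
[S] = 0.0834 × 23.5 / (32.1 − 23.5) = 1.960/8.600 = 0.228 mM.

0.228 mM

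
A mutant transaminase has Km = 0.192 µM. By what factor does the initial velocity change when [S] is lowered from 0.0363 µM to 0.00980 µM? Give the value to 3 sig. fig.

The fractional saturations are [S]/(Km+[S]) = 0.0363/0.2283 = 0.1590 and 0.00980/0.2018 = 0.04856.
v₂/v₁ is just their ratio: 0.04856/0.1590 = 0.305.

0.305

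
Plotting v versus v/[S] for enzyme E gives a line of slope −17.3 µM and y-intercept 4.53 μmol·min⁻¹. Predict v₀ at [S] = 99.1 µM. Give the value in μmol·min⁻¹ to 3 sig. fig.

In the Eadie–Hofstee form v = Vmax − Km·(v/[S]), the slope is −Km and the intercept is Vmax, so Km = 17.3 µM and Vmax = 4.53 μmol·min⁻¹.
v = 4.53 × 99.1/(17.3 + 99.1) = 3.86 μmol·min⁻¹.

3.86 μmol·min⁻¹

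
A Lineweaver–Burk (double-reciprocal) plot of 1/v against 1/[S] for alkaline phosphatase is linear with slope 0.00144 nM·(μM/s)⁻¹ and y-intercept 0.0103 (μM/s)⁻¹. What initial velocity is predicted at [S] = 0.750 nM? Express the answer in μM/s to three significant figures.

81.8 μM/s

The y-intercept is 1/Vmax, so Vmax = 1/0.0103 = 97.1 μM/s.
The slope is Km/Vmax, so Km = 0.00144 × 97.1 = 0.140 nM.
Then v = 97.1 × 0.750/(0.140 + 0.750) = 81.8 μM/s.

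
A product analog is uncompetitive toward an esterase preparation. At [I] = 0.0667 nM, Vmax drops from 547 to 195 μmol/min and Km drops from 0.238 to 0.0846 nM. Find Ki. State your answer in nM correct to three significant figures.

Uncompetitive: Vmax,app = Vmax/α (and Km,app = Km/α) with α = 1 + [I]/Ki.
α = Vmax/Vmax,app = 547/195 = 2.805.
Ki = [I]/(α − 1) = 0.0667/1.805 = 0.0370 nM.

0.0370 nM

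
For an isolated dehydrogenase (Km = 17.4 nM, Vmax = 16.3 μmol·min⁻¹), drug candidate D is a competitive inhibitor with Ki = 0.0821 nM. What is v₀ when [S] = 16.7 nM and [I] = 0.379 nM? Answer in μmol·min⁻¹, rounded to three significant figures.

2.38 μmol·min⁻¹

With α = 1 + [I]/Ki = 1 + 0.379/0.0821 = 5.616, the competitive rate law is v = Vmax[S] / (αKm + [S]).
v = 16.3×16.7 / (5.616×17.4 + 16.7) = 272.2/114.4 = 2.38 μmol·min⁻¹.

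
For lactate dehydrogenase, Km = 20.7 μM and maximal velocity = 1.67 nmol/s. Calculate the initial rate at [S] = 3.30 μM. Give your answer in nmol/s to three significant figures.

[S]/(Km+[S]) = 3.30/24.00 = 0.1375, the fractional saturation.
v = 0.1375 × Vmax = 0.1375 × 1.67 = 0.230 nmol/s.

0.230 nmol/s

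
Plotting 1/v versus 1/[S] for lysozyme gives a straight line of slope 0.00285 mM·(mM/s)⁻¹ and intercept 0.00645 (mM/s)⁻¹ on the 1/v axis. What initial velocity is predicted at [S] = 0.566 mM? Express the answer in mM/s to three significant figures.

The y-intercept is 1/Vmax, so Vmax = 1/0.00645 = 155 mM/s.
The slope is Km/Vmax, so Km = 0.00285 × 155 = 0.442 mM.
Then v = 155 × 0.566/(0.442 + 0.566) = 87.1 mM/s.

87.1 mM/s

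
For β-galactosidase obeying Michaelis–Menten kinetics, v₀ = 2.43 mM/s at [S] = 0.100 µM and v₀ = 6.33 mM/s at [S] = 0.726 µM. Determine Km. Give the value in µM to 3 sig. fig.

From v = Vmax[S]/(Km+[S]), each point gives Vmax = v(Km+[S])/[S].
Equating: 2.43(Km+0.100)/0.100 = 6.33(Km+0.726)/0.726.
24.30·Km + 2.43 = 8.719·Km + 6.33, so (24.30 − 8.719)·Km = 6.33 − 2.43.
Km = 3.900/15.58 = 0.250 µM; then Vmax = 2.43(0.250+0.100)/0.100 = 8.51 mM/s.

0.250 µM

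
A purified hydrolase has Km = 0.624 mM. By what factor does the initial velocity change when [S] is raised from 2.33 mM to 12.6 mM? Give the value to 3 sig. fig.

1.21

The fractional saturations are [S]/(Km+[S]) = 2.33/2.954 = 0.7888 and 12.6/13.22 = 0.9528.
v₂/v₁ is just their ratio: 0.9528/0.7888 = 1.21.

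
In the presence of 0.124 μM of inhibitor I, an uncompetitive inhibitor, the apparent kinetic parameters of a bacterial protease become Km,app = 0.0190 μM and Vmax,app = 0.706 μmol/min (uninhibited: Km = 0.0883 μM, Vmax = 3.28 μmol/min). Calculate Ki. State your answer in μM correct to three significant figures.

0.0340 μM

Uncompetitive: Vmax,app = Vmax/α (and Km,app = Km/α) with α = 1 + [I]/Ki.
α = Vmax/Vmax,app = 3.28/0.706 = 4.646.
Ki = [I]/(α − 1) = 0.124/3.646 = 0.0340 μM.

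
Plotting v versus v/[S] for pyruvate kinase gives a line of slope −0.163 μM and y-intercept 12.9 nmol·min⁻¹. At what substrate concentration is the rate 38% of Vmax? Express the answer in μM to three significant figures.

The Eadie–Hofstee slope gives Km = 0.163 μM (slope = −Km).
v/Vmax = [S]/(Km+[S]) = 0.38 ⇒ [S] = Km·0.38/(1−0.38) = 0.163 × 0.6129 = 0.0999 μM.

0.0999 μM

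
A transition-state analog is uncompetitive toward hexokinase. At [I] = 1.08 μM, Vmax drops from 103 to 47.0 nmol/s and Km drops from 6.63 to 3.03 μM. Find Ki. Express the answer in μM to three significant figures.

0.906 μM

Uncompetitive: Vmax,app = Vmax/α (and Km,app = Km/α) with α = 1 + [I]/Ki.
α = Vmax/Vmax,app = 103/47.0 = 2.191.
Since α = 1 + [I]/Ki, [I]/Ki = 2.191 − 1 = 1.191 and Ki = 1.08/1.191 = 0.906 μM.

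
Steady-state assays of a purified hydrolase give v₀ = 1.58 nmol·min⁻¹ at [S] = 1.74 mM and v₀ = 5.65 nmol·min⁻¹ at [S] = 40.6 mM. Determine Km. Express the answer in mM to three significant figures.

5.29 mM

In reciprocal form, 1/v = (Km/Vmax)·(1/[S]) + 1/Vmax. The two points give (1/[S], 1/v) = (0.5747, 0.6329) and (0.02463, 0.1770).
Slope = (0.6329 − 0.1770)/(0.5747 − 0.02463) = 0.8288; intercept = 0.6329 − 0.8288×0.5747 = 0.1566.
Vmax = 1/intercept = 6.39 nmol·min⁻¹; Km = slope × Vmax = 0.8288 × 6.39 = 5.29 mM.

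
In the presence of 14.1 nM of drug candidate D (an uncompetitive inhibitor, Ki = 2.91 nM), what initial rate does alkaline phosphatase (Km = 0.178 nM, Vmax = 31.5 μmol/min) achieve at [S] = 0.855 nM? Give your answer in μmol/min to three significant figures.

α = 1 + [I]/Ki = 1 + 14.1/2.91 = 5.845.
For an uncompetitive inhibitor, both parameters are divided by α, giving Vmax/α and Km/α: Km,app = 0.0305 nM, Vmax,app = 5.39 μmol/min.
v = Vmax,app·[S]/(Km,app + [S]) = 5.39 × 0.855/(0.0305 + 0.855) = 5.20 μmol/min.

5.20 μmol/min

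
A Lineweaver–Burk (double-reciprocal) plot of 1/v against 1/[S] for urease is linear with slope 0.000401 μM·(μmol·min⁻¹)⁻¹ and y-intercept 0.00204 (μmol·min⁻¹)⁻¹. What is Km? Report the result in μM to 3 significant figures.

y-intercept = 1/Vmax ⇒ Vmax = 490 μmol·min⁻¹; slope = Km/Vmax ⇒ Km = slope × Vmax.
Km = 0.000401 × 490 = 0.197 μM.

0.197 μM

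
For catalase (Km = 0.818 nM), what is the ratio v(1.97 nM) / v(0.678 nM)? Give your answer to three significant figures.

1.56

The fractional saturations are [S]/(Km+[S]) = 0.678/1.496 = 0.4532 and 1.97/2.788 = 0.7066.
v₂/v₁ is just their ratio: 0.7066/0.4532 = 1.56.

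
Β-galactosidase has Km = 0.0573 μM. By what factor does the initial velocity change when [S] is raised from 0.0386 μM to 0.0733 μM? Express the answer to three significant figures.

1.39

Since Vmax cancels, v₂/v₁ = [S]₂(Km+[S]₁) / [S]₁(Km+[S]₂).
= 0.0733×(0.0573+0.0386) / (0.0386×(0.0573+0.0733)) = 0.007029/0.005041 = 1.39.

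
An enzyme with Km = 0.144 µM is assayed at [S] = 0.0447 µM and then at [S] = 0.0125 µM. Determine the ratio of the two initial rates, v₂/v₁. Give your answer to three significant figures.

0.337

Since Vmax cancels, v₂/v₁ = [S]₂(Km+[S]₁) / [S]₁(Km+[S]₂).
= 0.0125×(0.144+0.0447) / (0.0447×(0.144+0.0125)) = 0.002359/0.006996 = 0.337.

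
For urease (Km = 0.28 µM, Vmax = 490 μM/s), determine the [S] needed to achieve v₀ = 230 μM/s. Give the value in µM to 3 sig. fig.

Rearranging v = Vmax[S]/(Km+[S]) gives [S] = Km·v/(Vmax − v).
[S] = 0.28 × 230 / (490 − 230) = 64.40/260.0 = 0.248 µM.

0.248 µM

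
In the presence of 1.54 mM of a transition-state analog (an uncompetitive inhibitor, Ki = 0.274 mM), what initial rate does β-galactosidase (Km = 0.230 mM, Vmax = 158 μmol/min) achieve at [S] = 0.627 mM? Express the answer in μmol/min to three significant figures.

22.6 μmol/min

α = 1 + [I]/Ki = 1 + 1.54/0.274 = 6.620.
For an uncompetitive inhibitor, both parameters are divided by α, giving Vmax/α and Km/α: Km,app = 0.0347 mM, Vmax,app = 23.9 μmol/min.
v = Vmax,app·[S]/(Km,app + [S]) = 23.9 × 0.627/(0.0347 + 0.627) = 22.6 μmol/min.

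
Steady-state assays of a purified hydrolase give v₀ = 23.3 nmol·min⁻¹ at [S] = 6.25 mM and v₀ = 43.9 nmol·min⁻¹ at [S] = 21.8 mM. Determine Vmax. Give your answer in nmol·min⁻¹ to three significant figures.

In reciprocal form, 1/v = (Km/Vmax)·(1/[S]) + 1/Vmax. The two points give (1/[S], 1/v) = (0.1600, 0.04292) and (0.04587, 0.02278).
Slope = (0.04292 − 0.02278)/(0.1600 − 0.04587) = 0.1765; intercept = 0.04292 − 0.1765×0.1600 = 0.01468.
Vmax = 1/intercept = 68.1 nmol·min⁻¹; Km = slope × Vmax = 0.1765 × 68.1 = 12.0 mM.

68.1 nmol·min⁻¹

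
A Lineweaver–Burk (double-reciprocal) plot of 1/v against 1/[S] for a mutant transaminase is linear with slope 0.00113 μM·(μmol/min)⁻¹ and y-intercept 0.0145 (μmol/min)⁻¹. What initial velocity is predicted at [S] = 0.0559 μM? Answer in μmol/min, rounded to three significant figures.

28.8 μmol/min

The y-intercept is 1/Vmax, so Vmax = 1/0.0145 = 69.0 μmol/min.
The slope is Km/Vmax, so Km = 0.00113 × 69.0 = 0.0779 μM.
Then v = 69.0 × 0.0559/(0.0779 + 0.0559) = 28.8 μmol/min.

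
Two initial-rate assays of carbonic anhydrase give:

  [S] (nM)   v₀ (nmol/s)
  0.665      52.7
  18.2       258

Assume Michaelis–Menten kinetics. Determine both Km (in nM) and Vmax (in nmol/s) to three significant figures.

In reciprocal form, 1/v = (Km/Vmax)·(1/[S]) + 1/Vmax. The two points give (1/[S], 1/v) = (1.504, 0.01898) and (0.05495, 0.003876).
Slope = (0.01898 − 0.003876)/(1.504 − 0.05495) = 0.01042; intercept = 0.01898 − 0.01042×1.504 = 0.003303.
Vmax = 1/intercept = 303 nmol/s; Km = slope × Vmax = 0.01042 × 303 = 3.15 nM.

Km = 3.15 nM; Vmax = 303 nmol/s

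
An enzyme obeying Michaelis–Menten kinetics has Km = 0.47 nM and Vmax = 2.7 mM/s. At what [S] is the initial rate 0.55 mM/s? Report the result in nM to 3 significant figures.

The required fractional saturation is v/Vmax = 0.55/2.7 = 0.2037.
Then [S]/(Km+[S]) = 0.2037 ⇒ [S] = 0.47 × 0.2037/(1 − 0.2037) = 0.120 nM.

0.120 nM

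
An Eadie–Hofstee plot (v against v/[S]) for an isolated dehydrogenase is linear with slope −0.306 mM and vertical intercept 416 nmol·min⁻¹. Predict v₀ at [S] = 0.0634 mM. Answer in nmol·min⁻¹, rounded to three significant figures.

In the Eadie–Hofstee form v = Vmax − Km·(v/[S]), the slope is −Km and the intercept is Vmax, so Km = 0.306 mM and Vmax = 416 nmol·min⁻¹.
v = 416 × 0.0634/(0.306 + 0.0634) = 71.4 nmol·min⁻¹.

71.4 nmol·min⁻¹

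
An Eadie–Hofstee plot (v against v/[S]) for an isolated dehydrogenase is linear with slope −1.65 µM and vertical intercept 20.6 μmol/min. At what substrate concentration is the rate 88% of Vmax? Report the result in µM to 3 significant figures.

12.1 µM

The Eadie–Hofstee slope gives Km = 1.65 µM (slope = −Km).
v/Vmax = [S]/(Km+[S]) = 0.88 ⇒ [S] = Km·0.88/(1−0.88) = 1.65 × 7.333 = 12.1 µM.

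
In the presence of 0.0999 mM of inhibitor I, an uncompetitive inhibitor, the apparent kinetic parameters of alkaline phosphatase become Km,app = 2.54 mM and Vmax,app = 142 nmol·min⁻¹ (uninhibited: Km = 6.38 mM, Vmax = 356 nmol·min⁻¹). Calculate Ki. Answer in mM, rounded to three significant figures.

Uncompetitive: Vmax,app = Vmax/α (and Km,app = Km/α) with α = 1 + [I]/Ki.
α = Vmax/Vmax,app = 356/142 = 2.507.
Since α = 1 + [I]/Ki, [I]/Ki = 2.507 − 1 = 1.507 and Ki = 0.0999/1.507 = 0.0663 mM.

0.0663 mM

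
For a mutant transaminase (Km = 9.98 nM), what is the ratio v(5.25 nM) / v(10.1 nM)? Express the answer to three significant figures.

0.685

Since Vmax cancels, v₂/v₁ = [S]₂(Km+[S]₁) / [S]₁(Km+[S]₂).
= 5.25×(9.98+10.1) / (10.1×(9.98+5.25)) = 105.4/153.8 = 0.685.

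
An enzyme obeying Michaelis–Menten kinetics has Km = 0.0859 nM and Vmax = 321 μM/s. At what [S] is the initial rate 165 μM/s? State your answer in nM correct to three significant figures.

0.0909 nM

The required fractional saturation is v/Vmax = 165/321 = 0.5140.
Then [S]/(Km+[S]) = 0.5140 ⇒ [S] = 0.0859 × 0.5140/(1 − 0.5140) = 0.0909 nM.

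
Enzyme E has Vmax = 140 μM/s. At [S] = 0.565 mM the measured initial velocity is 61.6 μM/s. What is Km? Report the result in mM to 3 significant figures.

0.719 mM

From v = Vmax[S]/(Km+[S]), Km = [S](Vmax − v)/v.
Km = 0.565 × (140 − 61.6) / 61.6 = 44.30/61.6 = 0.719 mM.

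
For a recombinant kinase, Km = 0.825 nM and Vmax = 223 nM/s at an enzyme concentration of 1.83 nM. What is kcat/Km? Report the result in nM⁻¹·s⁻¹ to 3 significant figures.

kcat = Vmax/[E]total = 223/1.83 = 122 s⁻¹.
kcat/Km = 122/0.825 = 148 nM⁻¹·s⁻¹.

148 nM⁻¹·s⁻¹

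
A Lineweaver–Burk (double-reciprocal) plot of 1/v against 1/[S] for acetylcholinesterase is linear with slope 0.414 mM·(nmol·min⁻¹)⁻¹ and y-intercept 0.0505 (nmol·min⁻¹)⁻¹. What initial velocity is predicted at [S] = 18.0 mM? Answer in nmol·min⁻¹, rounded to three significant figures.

13.6 nmol·min⁻¹

The y-intercept is 1/Vmax, so Vmax = 1/0.0505 = 19.8 nmol·min⁻¹.
The slope is Km/Vmax, so Km = 0.414 × 19.8 = 8.20 mM.
Then v = 19.8 × 18.0/(8.20 + 18.0) = 13.6 nmol·min⁻¹.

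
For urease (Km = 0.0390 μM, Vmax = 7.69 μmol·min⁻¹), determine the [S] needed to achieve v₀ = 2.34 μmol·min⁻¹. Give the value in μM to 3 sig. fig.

0.0171 μM

The required fractional saturation is v/Vmax = 2.34/7.69 = 0.3043.
Then [S]/(Km+[S]) = 0.3043 ⇒ [S] = 0.0390 × 0.3043/(1 − 0.3043) = 0.0171 μM.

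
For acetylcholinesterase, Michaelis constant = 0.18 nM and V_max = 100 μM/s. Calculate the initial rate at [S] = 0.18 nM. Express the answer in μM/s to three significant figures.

50.0 μM/s

[S]/(Km+[S]) = 0.18/0.3600 = 0.5000, the fractional saturation.
v = 0.5000 × Vmax = 0.5000 × 100 = 50.0 μM/s.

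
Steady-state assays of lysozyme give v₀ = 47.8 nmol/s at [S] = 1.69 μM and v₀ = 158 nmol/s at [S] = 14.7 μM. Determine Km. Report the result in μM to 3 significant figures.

6.28 μM

From v = Vmax[S]/(Km+[S]), each point gives Vmax = v(Km+[S])/[S].
Equating: 47.8(Km+1.69)/1.69 = 158(Km+14.7)/14.7.
28.28·Km + 47.8 = 10.75·Km + 158, so (28.28 − 10.75)·Km = 158 − 47.8.
Km = 110.2/17.54 = 6.28 μM; then Vmax = 47.8(6.28+1.69)/1.69 = 226 nmol/s.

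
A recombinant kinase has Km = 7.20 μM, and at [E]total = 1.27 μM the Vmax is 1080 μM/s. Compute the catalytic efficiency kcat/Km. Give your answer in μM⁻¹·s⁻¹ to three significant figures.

kcat = Vmax/[E]total = 1080/1.27 = 850 s⁻¹.
kcat/Km = 850/7.20 = 118 μM⁻¹·s⁻¹.

118 μM⁻¹·s⁻¹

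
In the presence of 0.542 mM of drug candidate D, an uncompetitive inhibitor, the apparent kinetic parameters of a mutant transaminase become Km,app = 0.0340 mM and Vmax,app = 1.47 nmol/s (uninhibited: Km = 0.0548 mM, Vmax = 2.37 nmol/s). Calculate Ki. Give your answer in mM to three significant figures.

0.885 mM

Uncompetitive: Vmax,app = Vmax/α (and Km,app = Km/α) with α = 1 + [I]/Ki.
α = Vmax/Vmax,app = 2.37/1.47 = 1.612.
Ki = [I]/(α − 1) = 0.542/0.6122 = 0.885 mM.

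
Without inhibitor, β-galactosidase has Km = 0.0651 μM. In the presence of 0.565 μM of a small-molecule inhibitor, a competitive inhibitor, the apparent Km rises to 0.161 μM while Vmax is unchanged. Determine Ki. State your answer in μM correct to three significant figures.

0.384 μM

Competitive: Km,app = α·Km with α = 1 + [I]/Ki.
α = Km,app/Km = 0.161/0.0651 = 2.473.
Since α = 1 + [I]/Ki, [I]/Ki = 2.473 − 1 = 1.473 and Ki = 0.565/1.473 = 0.384 μM.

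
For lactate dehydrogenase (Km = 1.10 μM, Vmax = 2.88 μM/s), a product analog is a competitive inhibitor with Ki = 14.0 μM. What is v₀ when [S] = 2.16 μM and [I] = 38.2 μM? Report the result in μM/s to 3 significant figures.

α = 1 + [I]/Ki = 1 + 38.2/14.0 = 3.729.
For a competitive inhibitor, Vmax is unchanged and the apparent Km becomes α·Km: Km,app = 4.10 μM, Vmax,app = 2.88 μM/s.
v = Vmax,app·[S]/(Km,app + [S]) = 2.88 × 2.16/(4.10 + 2.16) = 0.994 μM/s.

0.994 μM/s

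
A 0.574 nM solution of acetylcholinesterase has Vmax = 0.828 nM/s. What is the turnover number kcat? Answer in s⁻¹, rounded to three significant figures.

kcat = Vmax/[E]total = 0.828 nM/s / 0.574 nM = 1.44 s⁻¹.

1.44 s⁻¹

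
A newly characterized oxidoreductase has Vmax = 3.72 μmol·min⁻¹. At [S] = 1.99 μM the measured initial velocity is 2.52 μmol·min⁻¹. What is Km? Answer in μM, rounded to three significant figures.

0.948 μM

From v = Vmax[S]/(Km+[S]), Km = [S](Vmax − v)/v.
Km = 1.99 × (3.72 − 2.52) / 2.52 = 2.388/2.52 = 0.948 μM.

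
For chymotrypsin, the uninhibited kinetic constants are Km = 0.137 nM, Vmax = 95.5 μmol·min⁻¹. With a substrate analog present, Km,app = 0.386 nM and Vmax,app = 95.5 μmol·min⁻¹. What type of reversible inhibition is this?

competitive

Km increases (0.137 → 0.386 nM) while Vmax is unchanged — the hallmark of competitive inhibition.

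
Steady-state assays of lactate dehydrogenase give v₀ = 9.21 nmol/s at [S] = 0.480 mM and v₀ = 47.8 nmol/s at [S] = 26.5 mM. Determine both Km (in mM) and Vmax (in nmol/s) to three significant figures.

Km = 2.22 mM; Vmax = 51.8 nmol/s

In reciprocal form, 1/v = (Km/Vmax)·(1/[S]) + 1/Vmax. The two points give (1/[S], 1/v) = (2.083, 0.1086) and (0.03774, 0.02092).
Slope = (0.1086 − 0.02092)/(2.083 − 0.03774) = 0.04285; intercept = 0.1086 − 0.04285×2.083 = 0.01930.
Vmax = 1/intercept = 51.8 nmol/s; Km = slope × Vmax = 0.04285 × 51.8 = 2.22 mM.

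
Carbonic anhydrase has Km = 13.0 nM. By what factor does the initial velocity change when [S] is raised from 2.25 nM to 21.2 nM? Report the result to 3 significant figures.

4.20

The fractional saturations are [S]/(Km+[S]) = 2.25/15.25 = 0.1475 and 21.2/34.20 = 0.6199.
v₂/v₁ is just their ratio: 0.6199/0.1475 = 4.20.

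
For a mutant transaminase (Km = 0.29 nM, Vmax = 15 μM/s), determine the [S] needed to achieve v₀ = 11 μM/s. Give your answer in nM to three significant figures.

The required fractional saturation is v/Vmax = 11/15 = 0.7333.
Then [S]/(Km+[S]) = 0.7333 ⇒ [S] = 0.29 × 0.7333/(1 − 0.7333) = 0.798 nM.

0.798 nM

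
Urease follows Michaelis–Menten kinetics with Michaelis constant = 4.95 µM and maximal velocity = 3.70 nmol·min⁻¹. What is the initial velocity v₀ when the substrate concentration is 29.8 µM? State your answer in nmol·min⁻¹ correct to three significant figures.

v = Vmax·[S]/(Km + [S]) = 3.70 × 29.8 / (4.95 + 29.8)
  = 110.3 / 34.75 = 3.17 nmol·min⁻¹.

3.17 nmol·min⁻¹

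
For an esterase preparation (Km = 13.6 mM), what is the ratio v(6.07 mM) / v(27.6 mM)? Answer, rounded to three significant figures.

The fractional saturations are [S]/(Km+[S]) = 27.6/41.20 = 0.6699 and 6.07/19.67 = 0.3086.
v₂/v₁ is just their ratio: 0.3086/0.6699 = 0.461.

0.461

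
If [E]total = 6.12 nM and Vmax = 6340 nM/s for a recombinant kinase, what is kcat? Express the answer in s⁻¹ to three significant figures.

kcat = Vmax/[E]total = 6340 nM/s / 6.12 nM = 1040 s⁻¹.

1040 s⁻¹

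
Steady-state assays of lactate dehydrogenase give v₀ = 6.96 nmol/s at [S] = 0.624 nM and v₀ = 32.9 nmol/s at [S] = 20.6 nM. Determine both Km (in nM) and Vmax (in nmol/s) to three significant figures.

From v = Vmax[S]/(Km+[S]), each point gives Vmax = v(Km+[S])/[S].
Equating: 6.96(Km+0.624)/0.624 = 32.9(Km+20.6)/20.6.
11.15·Km + 6.96 = 1.597·Km + 32.9, so (11.15 − 1.597)·Km = 32.9 − 6.96.
Km = 25.94/9.557 = 2.71 nM; then Vmax = 6.96(2.71+0.624)/0.624 = 37.2 nmol/s.

Km = 2.71 nM; Vmax = 37.2 nmol/s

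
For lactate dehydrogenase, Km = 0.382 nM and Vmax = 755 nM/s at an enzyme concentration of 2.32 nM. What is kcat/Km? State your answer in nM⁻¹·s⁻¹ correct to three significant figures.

852 nM⁻¹·s⁻¹

kcat = Vmax/[E]total = 755/2.32 = 325 s⁻¹.
kcat/Km = 325/0.382 = 852 nM⁻¹·s⁻¹.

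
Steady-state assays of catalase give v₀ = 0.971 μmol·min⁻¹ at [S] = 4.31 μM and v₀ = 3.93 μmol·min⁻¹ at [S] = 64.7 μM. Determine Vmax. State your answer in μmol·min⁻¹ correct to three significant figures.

5.02 μmol·min⁻¹

From v = Vmax[S]/(Km+[S]), each point gives Vmax = v(Km+[S])/[S].
Equating: 0.971(Km+4.31)/4.31 = 3.93(Km+64.7)/64.7.
0.2253·Km + 0.971 = 0.06074·Km + 3.93, so (0.2253 − 0.06074)·Km = 3.93 − 0.971.
Km = 2.959/0.1645 = 18.0 μM; then Vmax = 0.971(18.0+4.31)/4.31 = 5.02 μmol·min⁻¹.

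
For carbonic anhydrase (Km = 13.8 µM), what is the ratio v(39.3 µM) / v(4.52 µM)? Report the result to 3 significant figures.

3.00

Since Vmax cancels, v₂/v₁ = [S]₂(Km+[S]₁) / [S]₁(Km+[S]₂).
= 39.3×(13.8+4.52) / (4.52×(13.8+39.3)) = 720.0/240.0 = 3.00.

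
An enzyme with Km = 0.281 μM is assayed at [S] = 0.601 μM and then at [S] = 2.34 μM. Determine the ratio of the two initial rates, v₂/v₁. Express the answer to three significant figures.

1.31

The fractional saturations are [S]/(Km+[S]) = 0.601/0.8820 = 0.6814 and 2.34/2.621 = 0.8928.
v₂/v₁ is just their ratio: 0.8928/0.6814 = 1.31.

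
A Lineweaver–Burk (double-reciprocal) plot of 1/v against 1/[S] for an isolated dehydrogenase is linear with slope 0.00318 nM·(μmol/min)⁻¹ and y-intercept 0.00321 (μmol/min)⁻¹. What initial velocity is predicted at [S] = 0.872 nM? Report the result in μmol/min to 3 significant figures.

The y-intercept is 1/Vmax, so Vmax = 1/0.00321 = 312 μmol/min.
The slope is Km/Vmax, so Km = 0.00318 × 312 = 0.991 nM.
Then v = 312 × 0.872/(0.991 + 0.872) = 146 μmol/min.

146 μmol/min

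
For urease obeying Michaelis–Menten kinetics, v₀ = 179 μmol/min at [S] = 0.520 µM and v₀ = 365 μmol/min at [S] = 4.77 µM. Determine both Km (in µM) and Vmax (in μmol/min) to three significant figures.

Km = 0.695 µM; Vmax = 418 μmol/min

In reciprocal form, 1/v = (Km/Vmax)·(1/[S]) + 1/Vmax. The two points give (1/[S], 1/v) = (1.923, 0.005587) and (0.2096, 0.002740).
Slope = (0.005587 − 0.002740)/(1.923 − 0.2096) = 0.001661; intercept = 0.005587 − 0.001661×1.923 = 0.002391.
Vmax = 1/intercept = 418 μmol/min; Km = slope × Vmax = 0.001661 × 418 = 0.695 µM.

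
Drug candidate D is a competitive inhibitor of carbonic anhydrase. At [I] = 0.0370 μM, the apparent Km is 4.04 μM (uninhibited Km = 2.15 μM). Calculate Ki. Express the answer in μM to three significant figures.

0.0421 μM

Competitive: Km,app = α·Km with α = 1 + [I]/Ki.
α = Km,app/Km = 4.04/2.15 = 1.879.
Ki = [I]/(α − 1) = 0.0370/0.8791 = 0.0421 μM.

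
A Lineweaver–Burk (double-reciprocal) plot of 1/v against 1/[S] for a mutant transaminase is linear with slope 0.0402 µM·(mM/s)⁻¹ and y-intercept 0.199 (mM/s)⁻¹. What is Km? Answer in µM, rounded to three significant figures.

0.202 µM

y-intercept = 1/Vmax ⇒ Vmax = 5.03 mM/s; slope = Km/Vmax ⇒ Km = slope × Vmax.
Km = 0.0402 × 5.03 = 0.202 µM.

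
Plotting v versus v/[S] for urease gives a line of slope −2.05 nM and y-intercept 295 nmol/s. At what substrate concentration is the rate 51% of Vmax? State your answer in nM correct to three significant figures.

The Eadie–Hofstee slope gives Km = 2.05 nM (slope = −Km).
v/Vmax = [S]/(Km+[S]) = 0.51 ⇒ [S] = Km·0.51/(1−0.51) = 2.05 × 1.041 = 2.13 nM.

2.13 nM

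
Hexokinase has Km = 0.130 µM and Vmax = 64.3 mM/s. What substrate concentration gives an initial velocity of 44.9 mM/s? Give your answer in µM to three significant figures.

The required fractional saturation is v/Vmax = 44.9/64.3 = 0.6983.
Then [S]/(Km+[S]) = 0.6983 ⇒ [S] = 0.130 × 0.6983/(1 − 0.6983) = 0.301 µM.

0.301 µM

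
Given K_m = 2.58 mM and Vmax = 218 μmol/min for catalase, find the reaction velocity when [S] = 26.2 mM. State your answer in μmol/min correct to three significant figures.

v = Vmax·[S]/(Km + [S]) = 218 × 26.2 / (2.58 + 26.2)
  = 5712 / 28.78 = 198 μmol/min.

198 μmol/min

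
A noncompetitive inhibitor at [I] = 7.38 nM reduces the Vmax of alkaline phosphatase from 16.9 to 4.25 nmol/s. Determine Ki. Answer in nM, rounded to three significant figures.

Noncompetitive: Vmax,app = Vmax/α with α = 1 + [I]/Ki.
α = Vmax/Vmax,app = 16.9/4.25 = 3.976.
Ki = [I]/(α − 1) = 7.38/2.976 = 2.48 nM.

2.48 nM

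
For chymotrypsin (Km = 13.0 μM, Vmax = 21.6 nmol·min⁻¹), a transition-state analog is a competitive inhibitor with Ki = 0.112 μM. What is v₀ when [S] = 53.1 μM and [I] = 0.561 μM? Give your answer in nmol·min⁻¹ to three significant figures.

With α = 1 + [I]/Ki = 1 + 0.561/0.112 = 6.009, the competitive rate law is v = Vmax[S] / (αKm + [S]).
v = 21.6×53.1 / (6.009×13.0 + 53.1) = 1147/131.2 = 8.74 nmol·min⁻¹.

8.74 nmol·min⁻¹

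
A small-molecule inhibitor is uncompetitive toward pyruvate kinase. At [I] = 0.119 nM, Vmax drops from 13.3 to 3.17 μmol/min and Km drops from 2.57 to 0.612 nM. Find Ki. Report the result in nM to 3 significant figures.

0.0372 nM

Uncompetitive: Vmax,app = Vmax/α (and Km,app = Km/α) with α = 1 + [I]/Ki.
α = Vmax/Vmax,app = 13.3/3.17 = 4.196.
Ki = [I]/(α − 1) = 0.119/3.196 = 0.0372 nM.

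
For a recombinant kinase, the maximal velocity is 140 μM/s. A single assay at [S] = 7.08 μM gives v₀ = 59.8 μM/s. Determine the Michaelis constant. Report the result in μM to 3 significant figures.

9.50 μM

From v = Vmax[S]/(Km+[S]), Km = [S](Vmax − v)/v.
Km = 7.08 × (140 − 59.8) / 59.8 = 567.8/59.8 = 9.50 μM.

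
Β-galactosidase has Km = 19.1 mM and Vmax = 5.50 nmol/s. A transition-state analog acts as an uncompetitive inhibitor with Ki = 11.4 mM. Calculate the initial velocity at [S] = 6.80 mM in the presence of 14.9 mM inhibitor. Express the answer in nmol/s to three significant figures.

1.08 nmol/s

α = 1 + [I]/Ki = 1 + 14.9/11.4 = 2.307.
For an uncompetitive inhibitor, both parameters are divided by α, giving Vmax/α and Km/α: Km,app = 8.28 mM, Vmax,app = 2.38 nmol/s.
v = Vmax,app·[S]/(Km,app + [S]) = 2.38 × 6.80/(8.28 + 6.80) = 1.08 nmol/s.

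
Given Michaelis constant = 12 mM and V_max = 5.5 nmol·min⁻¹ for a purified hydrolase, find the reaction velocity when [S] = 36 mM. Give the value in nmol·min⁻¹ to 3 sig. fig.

4.12 nmol·min⁻¹

v = Vmax·[S]/(Km + [S]) = 5.5 × 36 / (12 + 36)
  = 198.0 / 48.00 = 4.12 nmol·min⁻¹.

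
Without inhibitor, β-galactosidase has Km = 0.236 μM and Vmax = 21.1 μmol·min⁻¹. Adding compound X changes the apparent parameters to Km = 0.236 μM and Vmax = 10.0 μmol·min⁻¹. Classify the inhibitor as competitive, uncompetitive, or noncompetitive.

Vmax decreases (21.1 → 10.0 μmol·min⁻¹) while Km is unchanged — pure noncompetitive inhibition.

noncompetitive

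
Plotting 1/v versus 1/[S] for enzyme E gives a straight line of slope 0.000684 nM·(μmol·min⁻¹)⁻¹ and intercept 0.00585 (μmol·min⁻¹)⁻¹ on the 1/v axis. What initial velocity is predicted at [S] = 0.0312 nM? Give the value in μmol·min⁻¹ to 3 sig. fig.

The y-intercept is 1/Vmax, so Vmax = 1/0.00585 = 171 μmol·min⁻¹.
The slope is Km/Vmax, so Km = 0.000684 × 171 = 0.117 nM.
Then v = 171 × 0.0312/(0.117 + 0.0312) = 36.0 μmol·min⁻¹.

36.0 μmol·min⁻¹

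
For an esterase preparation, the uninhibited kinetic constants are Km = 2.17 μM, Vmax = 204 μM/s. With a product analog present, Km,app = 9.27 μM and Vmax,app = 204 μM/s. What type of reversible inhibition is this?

Km increases (2.17 → 9.27 μM) while Vmax is unchanged — the hallmark of competitive inhibition.

competitive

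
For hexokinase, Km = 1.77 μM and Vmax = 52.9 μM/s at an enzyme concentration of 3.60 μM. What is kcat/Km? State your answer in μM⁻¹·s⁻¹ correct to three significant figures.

kcat = Vmax/[E]total = 52.9/3.60 = 14.7 s⁻¹.
kcat/Km = 14.7/1.77 = 8.30 μM⁻¹·s⁻¹.

8.30 μM⁻¹·s⁻¹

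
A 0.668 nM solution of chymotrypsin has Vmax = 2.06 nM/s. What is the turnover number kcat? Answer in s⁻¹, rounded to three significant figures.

3.08 s⁻¹

kcat = Vmax/[E]total = 2.06 nM/s / 0.668 nM = 3.08 s⁻¹.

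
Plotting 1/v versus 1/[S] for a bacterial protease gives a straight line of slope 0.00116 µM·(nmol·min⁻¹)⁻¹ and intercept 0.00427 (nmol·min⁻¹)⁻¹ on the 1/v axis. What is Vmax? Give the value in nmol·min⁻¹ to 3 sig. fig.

The y-intercept of a Lineweaver–Burk plot equals 1/Vmax, so Vmax = 1/0.00427 = 234 nmol·min⁻¹.

234 nmol·min⁻¹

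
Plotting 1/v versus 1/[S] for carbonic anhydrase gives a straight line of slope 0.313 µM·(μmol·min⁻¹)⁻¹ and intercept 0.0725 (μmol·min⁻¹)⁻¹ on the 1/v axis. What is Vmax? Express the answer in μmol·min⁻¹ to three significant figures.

13.8 μmol·min⁻¹

The y-intercept of a Lineweaver–Burk plot equals 1/Vmax, so Vmax = 1/0.0725 = 13.8 μmol·min⁻¹.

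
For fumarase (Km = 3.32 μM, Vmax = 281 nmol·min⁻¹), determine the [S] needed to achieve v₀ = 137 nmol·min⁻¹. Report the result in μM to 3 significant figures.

The required fractional saturation is v/Vmax = 137/281 = 0.4875.
Then [S]/(Km+[S]) = 0.4875 ⇒ [S] = 3.32 × 0.4875/(1 − 0.4875) = 3.16 μM.

3.16 μM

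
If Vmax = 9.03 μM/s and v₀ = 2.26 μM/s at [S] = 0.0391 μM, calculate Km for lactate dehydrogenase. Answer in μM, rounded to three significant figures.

0.117 μM

v/Vmax = 2.26/9.03 = 0.2503 = [S]/(Km+[S]).
So Km + [S] = [S]/0.2503 = 0.1562 μM, giving Km = 0.1562 − 0.0391 = 0.117 μM.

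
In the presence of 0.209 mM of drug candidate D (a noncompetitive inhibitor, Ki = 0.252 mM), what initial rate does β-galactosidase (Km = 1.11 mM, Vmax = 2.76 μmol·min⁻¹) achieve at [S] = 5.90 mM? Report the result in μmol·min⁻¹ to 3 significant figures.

1.27 μmol·min⁻¹

With α = 1 + [I]/Ki = 1 + 0.209/0.252 = 1.829, the noncompetitive rate law is v = (Vmax/α)·[S] / (Km + [S]).
v = (2.76/1.829)×5.90 / (1.11 + 5.90) = 8.901/7.010 = 1.27 μmol·min⁻¹.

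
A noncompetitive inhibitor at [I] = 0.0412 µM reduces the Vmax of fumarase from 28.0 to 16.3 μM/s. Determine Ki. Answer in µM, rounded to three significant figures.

0.0574 µM

Noncompetitive: Vmax,app = Vmax/α with α = 1 + [I]/Ki.
α = Vmax/Vmax,app = 28.0/16.3 = 1.718.
Ki = [I]/(α − 1) = 0.0412/0.7178 = 0.0574 µM.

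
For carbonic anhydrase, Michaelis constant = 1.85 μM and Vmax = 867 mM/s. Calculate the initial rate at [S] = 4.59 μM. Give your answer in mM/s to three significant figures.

618 mM/s

[S]/(Km+[S]) = 4.59/6.440 = 0.7127, the fractional saturation.
v = 0.7127 × Vmax = 0.7127 × 867 = 618 mM/s.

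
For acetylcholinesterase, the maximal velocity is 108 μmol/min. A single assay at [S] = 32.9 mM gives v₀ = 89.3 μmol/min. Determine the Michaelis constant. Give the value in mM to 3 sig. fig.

6.89 mM

v/Vmax = 89.3/108 = 0.8269 = [S]/(Km+[S]).
So Km + [S] = [S]/0.8269 = 39.79 mM, giving Km = 39.79 − 32.9 = 6.89 mM.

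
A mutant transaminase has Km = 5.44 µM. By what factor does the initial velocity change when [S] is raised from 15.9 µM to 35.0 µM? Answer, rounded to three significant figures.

1.16

The fractional saturations are [S]/(Km+[S]) = 15.9/21.34 = 0.7451 and 35.0/40.44 = 0.8655.
v₂/v₁ is just their ratio: 0.8655/0.7451 = 1.16.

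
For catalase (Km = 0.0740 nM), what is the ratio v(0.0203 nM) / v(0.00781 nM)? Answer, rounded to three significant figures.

2.25

Since Vmax cancels, v₂/v₁ = [S]₂(Km+[S]₁) / [S]₁(Km+[S]₂).
= 0.0203×(0.0740+0.00781) / (0.00781×(0.0740+0.0203)) = 0.001661/0.0007365 = 2.25.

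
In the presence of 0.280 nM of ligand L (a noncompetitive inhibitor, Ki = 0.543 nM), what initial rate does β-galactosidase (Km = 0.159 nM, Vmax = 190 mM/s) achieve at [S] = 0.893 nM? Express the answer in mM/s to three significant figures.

106 mM/s

With α = 1 + [I]/Ki = 1 + 0.280/0.543 = 1.516, the noncompetitive rate law is v = (Vmax/α)·[S] / (Km + [S]).
v = (190/1.516)×0.893 / (0.159 + 0.893) = 111.9/1.052 = 106 mM/s.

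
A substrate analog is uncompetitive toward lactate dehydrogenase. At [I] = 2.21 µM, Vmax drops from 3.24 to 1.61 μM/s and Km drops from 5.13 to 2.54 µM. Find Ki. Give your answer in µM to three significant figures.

Uncompetitive: Vmax,app = Vmax/α (and Km,app = Km/α) with α = 1 + [I]/Ki.
α = Vmax/Vmax,app = 3.24/1.61 = 2.012.
Since α = 1 + [I]/Ki, [I]/Ki = 2.012 − 1 = 1.012 and Ki = 2.21/1.012 = 2.18 µM.

2.18 µM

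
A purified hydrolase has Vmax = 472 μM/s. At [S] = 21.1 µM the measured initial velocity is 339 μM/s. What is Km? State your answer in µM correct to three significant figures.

v/Vmax = 339/472 = 0.7182 = [S]/(Km+[S]).
So Km + [S] = [S]/0.7182 = 29.38 µM, giving Km = 29.38 − 21.1 = 8.28 µM.

8.28 µM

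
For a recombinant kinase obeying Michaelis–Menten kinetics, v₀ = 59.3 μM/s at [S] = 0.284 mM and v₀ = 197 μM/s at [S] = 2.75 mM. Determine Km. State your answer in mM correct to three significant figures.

From v = Vmax[S]/(Km+[S]), each point gives Vmax = v(Km+[S])/[S].
Equating: 59.3(Km+0.284)/0.284 = 197(Km+2.75)/2.75.
208.8·Km + 59.3 = 71.64·Km + 197, so (208.8 − 71.64)·Km = 197 − 59.3.
Km = 137.7/137.2 = 1.00 mM; then Vmax = 59.3(1.00+0.284)/0.284 = 269 μM/s.

1.00 mM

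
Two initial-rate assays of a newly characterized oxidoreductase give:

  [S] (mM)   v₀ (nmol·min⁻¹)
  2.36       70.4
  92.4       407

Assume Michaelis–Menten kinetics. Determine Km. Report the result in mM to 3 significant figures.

13.2 mM

In reciprocal form, 1/v = (Km/Vmax)·(1/[S]) + 1/Vmax. The two points give (1/[S], 1/v) = (0.4237, 0.01420) and (0.01082, 0.002457).
Slope = (0.01420 − 0.002457)/(0.4237 − 0.01082) = 0.02845; intercept = 0.01420 − 0.02845×0.4237 = 0.002149.
Vmax = 1/intercept = 465 nmol·min⁻¹; Km = slope × Vmax = 0.02845 × 465 = 13.2 mM.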